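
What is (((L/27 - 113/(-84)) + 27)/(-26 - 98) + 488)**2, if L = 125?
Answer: 2090514360512449/8787937536 ≈ 2.3788e+5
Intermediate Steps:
(((L/27 - 113/(-84)) + 27)/(-26 - 98) + 488)**2 = (((125/27 - 113/(-84)) + 27)/(-26 - 98) + 488)**2 = (((125*(1/27) - 113*(-1/84)) + 27)/(-124) + 488)**2 = (((125/27 + 113/84) + 27)*(-1/124) + 488)**2 = ((4517/756 + 27)*(-1/124) + 488)**2 = ((24929/756)*(-1/124) + 488)**2 = (-24929/93744 + 488)**2 = (45722143/93744)**2 = 2090514360512449/8787937536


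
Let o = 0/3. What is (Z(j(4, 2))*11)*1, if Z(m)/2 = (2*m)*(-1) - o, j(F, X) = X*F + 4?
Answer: -528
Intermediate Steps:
j(F, X) = 4 + F*X (j(F, X) = F*X + 4 = 4 + F*X)
o = 0 (o = 0*(⅓) = 0)
Z(m) = -4*m (Z(m) = 2*((2*m)*(-1) - 1*0) = 2*(-2*m + 0) = 2*(-2*m) = -4*m)
(Z(j(4, 2))*11)*1 = (-4*(4 + 4*2)*11)*1 = (-4*(4 + 8)*11)*1 = (-4*12*11)*1 = -48*11*1 = -528*1 = -528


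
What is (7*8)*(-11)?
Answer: -616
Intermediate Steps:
(7*8)*(-11) = 56*(-11) = -616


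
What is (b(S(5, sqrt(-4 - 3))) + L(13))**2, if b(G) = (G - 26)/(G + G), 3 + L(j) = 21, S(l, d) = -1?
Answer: 3969/4 ≈ 992.25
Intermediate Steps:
L(j) = 18 (L(j) = -3 + 21 = 18)
b(G) = (-26 + G)/(2*G) (b(G) = (-26 + G)/((2*G)) = (-26 + G)*(1/(2*G)) = (-26 + G)/(2*G))
(b(S(5, sqrt(-4 - 3))) + L(13))**2 = ((1/2)*(-26 - 1)/(-1) + 18)**2 = ((1/2)*(-1)*(-27) + 18)**2 = (27/2 + 18)**2 = (63/2)**2 = 3969/4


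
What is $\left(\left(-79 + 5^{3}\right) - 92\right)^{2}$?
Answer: $2116$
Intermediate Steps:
$\left(\left(-79 + 5^{3}\right) - 92\right)^{2} = \left(\left(-79 + 125\right) - 92\right)^{2} = \left(46 - 92\right)^{2} = \left(-46\right)^{2} = 2116$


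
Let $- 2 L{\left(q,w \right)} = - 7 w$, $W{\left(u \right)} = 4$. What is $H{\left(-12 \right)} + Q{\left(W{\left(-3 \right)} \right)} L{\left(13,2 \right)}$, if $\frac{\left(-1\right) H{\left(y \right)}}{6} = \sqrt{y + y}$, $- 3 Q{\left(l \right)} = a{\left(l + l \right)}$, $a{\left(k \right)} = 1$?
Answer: $- \frac{7}{3} - 12 i \sqrt{6} \approx -2.3333 - 29.394 i$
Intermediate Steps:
$Q{\left(l \right)} = - \frac{1}{3}$ ($Q{\left(l \right)} = \left(- \frac{1}{3}\right) 1 = - \frac{1}{3}$)
$H{\left(y \right)} = - 6 \sqrt{2} \sqrt{y}$ ($H{\left(y \right)} = - 6 \sqrt{y + y} = - 6 \sqrt{2 y} = - 6 \sqrt{2} \sqrt{y}$)
$L{\left(q,w \right)} = \frac{7 w}{2}$ ($L{\left(q,w \right)} = - \frac{\left(-7\right) w}{2} = \frac{7 w}{2}$)
$H{\left(-12 \right)} + Q{\left(W{\left(-3 \right)} \right)} L{\left(13,2 \right)} = - 6 \sqrt{2} \sqrt{-12} - \frac{\frac{7}{2} \cdot 2}{3} = - 6 \sqrt{2} \cdot 2 i \sqrt{3} - \frac{7}{3} = - 12 i \sqrt{6} - \frac{7}{3} = - \frac{7}{3} - 12 i \sqrt{6}$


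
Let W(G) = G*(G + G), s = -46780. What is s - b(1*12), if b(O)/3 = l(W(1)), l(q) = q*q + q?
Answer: -46798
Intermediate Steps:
W(G) = 2*G² (W(G) = G*(2*G) = 2*G²)
l(q) = q + q² (l(q) = q² + q = q + q²)
b(O) = 18 (b(O) = 3*((2*1²)*(1 + 2*1²)) = 3*((2*1)*(1 + 2*1)) = 3*(2*(1 + 2)) = 3*(2*3) = 3*6 = 18)
s - b(1*12) = -46780 - 1*18 = -46780 - 18 = -46798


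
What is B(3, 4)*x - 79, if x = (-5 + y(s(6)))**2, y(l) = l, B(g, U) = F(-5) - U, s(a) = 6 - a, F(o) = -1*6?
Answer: -329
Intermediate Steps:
F(o) = -6
B(g, U) = -6 - U
x = 25 (x = (-5 + (6 - 1*6))**2 = (-5 + (6 - 6))**2 = (-5 + 0)**2 = (-5)**2 = 25)
B(3, 4)*x - 79 = (-6 - 1*4)*25 - 79 = (-6 - 4)*25 - 79 = -10*25 - 79 = -250 - 79 = -329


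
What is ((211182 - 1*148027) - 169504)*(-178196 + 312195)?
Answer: -14250659651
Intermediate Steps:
((211182 - 1*148027) - 169504)*(-178196 + 312195) = ((211182 - 148027) - 169504)*133999 = (63155 - 169504)*133999 = -106349*133999 = -14250659651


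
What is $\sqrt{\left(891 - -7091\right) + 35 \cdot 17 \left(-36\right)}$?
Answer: $i \sqrt{13438} \approx 115.92 i$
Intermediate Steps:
$\sqrt{\left(891 - -7091\right) + 35 \cdot 17 \left(-36\right)} = \sqrt{\left(891 + 7091\right) + 595 \left(-36\right)} = \sqrt{7982 - 21420} = \sqrt{-13438} = i \sqrt{13438}$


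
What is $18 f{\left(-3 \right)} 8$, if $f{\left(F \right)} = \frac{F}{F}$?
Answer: $144$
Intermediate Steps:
$f{\left(F \right)} = 1$
$18 f{\left(-3 \right)} 8 = 18 \cdot 1 \cdot 8 = 18 \cdot 8 = 144$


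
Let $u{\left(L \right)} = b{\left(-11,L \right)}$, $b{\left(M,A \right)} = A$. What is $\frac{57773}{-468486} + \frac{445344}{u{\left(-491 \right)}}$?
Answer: $- \frac{208665795727}{230026626} \approx -907.14$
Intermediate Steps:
$u{\left(L \right)} = L$
$\frac{57773}{-468486} + \frac{445344}{u{\left(-491 \right)}} = \frac{57773}{-468486} + \frac{445344}{-491} = 57773 \left(- \frac{1}{468486}\right) + 445344 \left(- \frac{1}{491}\right) = - \frac{57773}{468486} - \frac{445344}{491} = - \frac{208665795727}{230026626}$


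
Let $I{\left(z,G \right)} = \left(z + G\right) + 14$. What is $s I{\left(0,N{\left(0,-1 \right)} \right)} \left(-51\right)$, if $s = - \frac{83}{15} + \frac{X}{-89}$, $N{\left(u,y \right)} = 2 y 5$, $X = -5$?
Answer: $\frac{497216}{445} \approx 1117.3$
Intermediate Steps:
$N{\left(u,y \right)} = 10 y$
$I{\left(z,G \right)} = 14 + G + z$ ($I{\left(z,G \right)} = \left(G + z\right) + 14 = 14 + G + z$)
$s = - \frac{7312}{1335}$ ($s = - \frac{83}{15} - \frac{5}{-89} = \left(-83\right) \frac{1}{15} - - \frac{5}{89} = - \frac{83}{15} + \frac{5}{89} = - \frac{7312}{1335} \approx -5.4771$)
$s I{\left(0,N{\left(0,-1 \right)} \right)} \left(-51\right) = - \frac{7312 \left(14 + 10 \left(-1\right) + 0\right)}{1335} \left(-51\right) = - \frac{7312 \left(14 - 10 + 0\right)}{1335} \left(-51\right) = \left(- \frac{7312}{1335}\right) 4 \left(-51\right) = \left(- \frac{29248}{1335}\right) \left(-51\right) = \frac{497216}{445}$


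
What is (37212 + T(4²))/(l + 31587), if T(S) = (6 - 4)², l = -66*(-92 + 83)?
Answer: 37216/32181 ≈ 1.1565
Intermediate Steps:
l = 594 (l = -66*(-9) = 594)
T(S) = 4 (T(S) = 2² = 4)
(37212 + T(4²))/(l + 31587) = (37212 + 4)/(594 + 31587) = 37216/32181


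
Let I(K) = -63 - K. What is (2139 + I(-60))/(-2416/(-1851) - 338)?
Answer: -1976868/311611 ≈ -6.3440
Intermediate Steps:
(2139 + I(-60))/(-2416/(-1851) - 338) = (2139 + (-63 - 1*(-60)))/(-2416/(-1851) - 338) = (2139 + (-63 + 60))/(-2416*(-1/1851) - 338) = (2139 - 3)/(2416/1851 - 338) = 2136/(-623222/1851) = 2136*(-1851/623222) = -1976868/311611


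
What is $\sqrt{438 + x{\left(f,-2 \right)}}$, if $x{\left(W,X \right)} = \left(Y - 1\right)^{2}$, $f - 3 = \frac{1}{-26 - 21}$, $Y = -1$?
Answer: $\sqrt{442} \approx 21.024$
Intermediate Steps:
$f = \frac{140}{47}$ ($f = 3 + \frac{1}{-26 - 21} = 3 + \frac{1}{-47} = 3 - \frac{1}{47} = \frac{140}{47} \approx 2.9787$)
$x{\left(W,X \right)} = 4$ ($x{\left(W,X \right)} = \left(-1 - 1\right)^{2} = \left(-2\right)^{2} = 4$)
$\sqrt{438 + x{\left(f,-2 \right)}} = \sqrt{438 + 4} = \sqrt{442}$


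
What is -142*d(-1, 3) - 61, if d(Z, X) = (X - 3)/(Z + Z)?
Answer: -61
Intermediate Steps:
d(Z, X) = (-3 + X)/(2*Z) (d(Z, X) = (-3 + X)/((2*Z)) = (-3 + X)*(1/(2*Z)) = (-3 + X)/(2*Z))
-142*d(-1, 3) - 61 = -71*(-3 + 3)/(-1) - 61 = -71*(-1)*0 - 61 = -142*0 - 61 = 0 - 61 = -61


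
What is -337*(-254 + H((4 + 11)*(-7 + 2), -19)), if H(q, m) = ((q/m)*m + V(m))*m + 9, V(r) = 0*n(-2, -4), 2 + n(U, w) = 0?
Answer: -397660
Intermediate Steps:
n(U, w) = -2 (n(U, w) = -2 + 0 = -2)
V(r) = 0 (V(r) = 0*(-2) = 0)
H(q, m) = 9 + m*q (H(q, m) = ((q/m)*m + 0)*m + 9 = (q + 0)*m + 9 = q*m + 9 = m*q + 9 = 9 + m*q)
-337*(-254 + H((4 + 11)*(-7 + 2), -19)) = -337*(-254 + (9 - 19*(4 + 11)*(-7 + 2))) = -337*(-254 + (9 - 285*(-5))) = -337*(-254 + (9 - 19*(-75))) = -337*(-254 + (9 + 1425)) = -337*(-254 + 1434) = -337*1180 = -397660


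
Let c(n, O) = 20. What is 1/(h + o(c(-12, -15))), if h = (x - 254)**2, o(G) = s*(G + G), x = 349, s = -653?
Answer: -1/17095 ≈ -5.8497e-5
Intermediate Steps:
o(G) = -1306*G (o(G) = -653*(G + G) = -1306*G)
h = 9025 (h = (349 - 254)**2 = 95**2 = 9025)
1/(h + o(c(-12, -15))) = 1/(9025 - 1306*20) = 1/(9025 - 26120) = 1/(-17095) = -1/17095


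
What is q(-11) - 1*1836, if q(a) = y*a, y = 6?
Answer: -1902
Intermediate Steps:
q(a) = 6*a
q(-11) - 1*1836 = 6*(-11) - 1*1836 = -66 - 1836 = -1902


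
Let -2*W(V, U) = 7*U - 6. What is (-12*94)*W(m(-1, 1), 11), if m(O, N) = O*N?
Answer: 40044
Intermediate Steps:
m(O, N) = N*O
W(V, U) = 3 - 7*U/2 (W(V, U) = -(7*U - 6)/2 = -(-6 + 7*U)/2 = 3 - 7*U/2)
(-12*94)*W(m(-1, 1), 11) = (-12*94)*(3 - 7/2*11) = -1128*(3 - 77/2) = -1128*(-71/2) = 40044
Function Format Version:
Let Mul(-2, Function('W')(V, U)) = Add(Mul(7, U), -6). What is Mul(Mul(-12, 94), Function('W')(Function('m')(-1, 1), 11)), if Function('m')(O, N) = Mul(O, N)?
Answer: 40044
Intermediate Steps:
Function('m')(O, N) = Mul(N, O)
Function('W')(V, U) = Add(3, Mul(Rational(-7, 2), U)) (Function('W')(V, U) = Mul(Rational(-1, 2), Add(Mul(7, U), -6)) = Mul(Rational(-1, 2), Add(-6, Mul(7, U))) = Add(3, Mul(Rational(-7, 2), U)))
Mul(Mul(-12, 94), Function('W')(Function('m')(-1, 1), 11)) = Mul(Mul(-12, 94), Add(3, Mul(Rational(-7, 2), 11))) = Mul(-1128, Add(3, Rational(-77, 2))) = Mul(-1128, Rational(-71, 2)) = 40044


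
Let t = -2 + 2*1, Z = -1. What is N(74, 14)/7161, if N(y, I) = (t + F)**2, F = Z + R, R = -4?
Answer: 25/7161 ≈ 0.0034911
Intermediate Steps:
t = 0 (t = -2 + 2 = 0)
F = -5 (F = -1 - 4 = -5)
N(y, I) = 25 (N(y, I) = (0 - 5)**2 = (-5)**2 = 25)
N(74, 14)/7161 = 25/7161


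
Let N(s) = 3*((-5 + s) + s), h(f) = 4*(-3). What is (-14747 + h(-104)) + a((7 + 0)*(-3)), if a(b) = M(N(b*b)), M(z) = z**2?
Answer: 6907402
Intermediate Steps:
h(f) = -12
N(s) = -15 + 6*s (N(s) = 3*(-5 + 2*s) = -15 + 6*s)
a(b) = (-15 + 6*b**2)**2 (a(b) = (-15 + 6*(b*b))**2 = (-15 + 6*b**2)**2)
(-14747 + h(-104)) + a((7 + 0)*(-3)) = (-14747 - 12) + 9*(-5 + 2*((7 + 0)*(-3))**2)**2 = -14759 + 9*(-5 + 2*(7*(-3))**2)**2 = -14759 + 9*(-5 + 2*(-21)**2)**2 = -14759 + 9*(-5 + 2*441)**2 = -14759 + 9*(-5 + 882)**2 = -14759 + 9*877**2 = -14759 + 9*769129 = -14759 + 6922161 = 6907402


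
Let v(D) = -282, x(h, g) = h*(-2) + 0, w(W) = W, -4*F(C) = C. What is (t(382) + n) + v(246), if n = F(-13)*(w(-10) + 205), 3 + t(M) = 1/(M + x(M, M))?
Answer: 266443/764 ≈ 348.75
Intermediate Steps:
F(C) = -C/4
x(h, g) = -2*h (x(h, g) = -2*h + 0 = -2*h)
t(M) = -3 - 1/M (t(M) = -3 + 1/(M - 2*M) = -3 + 1/(-M) = -3 - 1/M)
n = 2535/4 (n = (-¼*(-13))*(-10 + 205) = (13/4)*195 = 2535/4 ≈ 633.75)
(t(382) + n) + v(246) = ((-3 - 1/382) + 2535/4) - 282 = (-1147/382 + 2535/4) - 282 = 481891/764 - 282 = 266443/764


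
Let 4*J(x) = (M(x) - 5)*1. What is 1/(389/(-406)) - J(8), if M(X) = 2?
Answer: -457/1556 ≈ -0.29370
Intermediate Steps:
J(x) = -3/4 (J(x) = ((2 - 5)*1)/4 = (-3*1)/4 = (1/4)*(-3) = -3/4)
1/(389/(-406)) - J(8) = 1/(389/(-406)) - 1*(-3/4) = 1/(389*(-1/406)) + 3/4 = 1/(-389/406) + 3/4 = -406/389 + 3/4 = -457/1556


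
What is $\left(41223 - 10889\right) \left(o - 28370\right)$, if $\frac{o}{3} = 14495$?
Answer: $458498410$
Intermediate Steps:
$o = 43485$ ($o = 3 \cdot 14495 = 43485$)
$\left(41223 - 10889\right) \left(o - 28370\right) = \left(41223 - 10889\right) \left(43485 - 28370\right) = 30334 \cdot 15115 = 458498410$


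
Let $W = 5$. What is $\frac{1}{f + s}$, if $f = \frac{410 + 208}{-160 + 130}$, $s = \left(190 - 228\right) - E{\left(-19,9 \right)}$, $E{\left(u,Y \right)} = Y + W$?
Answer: $- \frac{5}{363} \approx -0.013774$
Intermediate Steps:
$E{\left(u,Y \right)} = 5 + Y$ ($E{\left(u,Y \right)} = Y + 5 = 5 + Y$)
$s = -52$ ($s = \left(190 - 228\right) - \left(5 + 9\right) = -38 - 14 = -52$)
$f = - \frac{103}{5}$ ($f = \frac{618}{-30} = 618 \left(- \frac{1}{30}\right) = - \frac{103}{5} \approx -20.6$)
$\frac{1}{f + s} = \frac{1}{- \frac{103}{5} - 52} = \frac{1}{- \frac{363}{5}} = - \frac{5}{363}$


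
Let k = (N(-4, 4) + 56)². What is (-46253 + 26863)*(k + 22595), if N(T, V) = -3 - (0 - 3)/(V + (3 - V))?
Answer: -494658290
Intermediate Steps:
N(T, V) = -2 (N(T, V) = -3 - (-3)/3 = -3 - 1*(-1) = -3 + 1 = -2)
k = 2916 (k = (-2 + 56)² = 54² = 2916)
(-46253 + 26863)*(k + 22595) = (-46253 + 26863)*(2916 + 22595) = -19390*25511 = -494658290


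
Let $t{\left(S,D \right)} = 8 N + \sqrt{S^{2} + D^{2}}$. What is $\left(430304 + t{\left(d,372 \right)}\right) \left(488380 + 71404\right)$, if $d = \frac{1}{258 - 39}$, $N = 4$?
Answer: $240895207424 + \frac{2798920 \sqrt{265481401}}{219} \approx 2.411 \cdot 10^{11}$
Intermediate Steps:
$d = \frac{1}{219} \approx 0.0045662$
$t{\left(S,D \right)} = 32 + \sqrt{D^{2} + S^{2}}$ ($t{\left(S,D \right)} = 8 \cdot 4 + \sqrt{S^{2} + D^{2}} = 32 + \sqrt{D^{2} + S^{2}}$)
$\left(430304 + t{\left(d,372 \right)}\right) \left(488380 + 71404\right) = \left(430304 + \left(32 + \sqrt{372^{2} + \left(\frac{1}{219}\right)^{2}}\right)\right) \left(488380 + 71404\right) = \left(430304 + \left(32 + \sqrt{138384 + \frac{1}{47961}}\right)\right) 559784 = \left(430304 + \left(32 + \sqrt{\frac{6637035025}{47961}}\right)\right) 559784 = \left(430304 + \left(32 + \frac{5 \sqrt{265481401}}{219}\right)\right) 559784 = \left(430336 + \frac{5 \sqrt{265481401}}{219}\right) 559784 = 240895207424 + \frac{2798920 \sqrt{265481401}}{219}$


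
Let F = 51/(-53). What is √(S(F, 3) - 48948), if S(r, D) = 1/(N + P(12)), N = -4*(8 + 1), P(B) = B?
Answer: I*√7048518/12 ≈ 221.24*I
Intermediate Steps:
N = -36 (N = -4*9 = -36)
F = -51/53 (F = 51*(-1/53) = -51/53 ≈ -0.96226)
S(r, D) = -1/24 (S(r, D) = 1/(-36 + 12) = 1/(-24) = -1/24)
√(S(F, 3) - 48948) = √(-1/24 - 48948) = √(-1174753/24) = I*√7048518/12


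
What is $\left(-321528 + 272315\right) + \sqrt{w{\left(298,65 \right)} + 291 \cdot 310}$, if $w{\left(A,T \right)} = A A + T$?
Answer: $-49213 + \sqrt{179079} \approx -48790.0$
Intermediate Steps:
$w{\left(A,T \right)} = T + A^{2}$ ($w{\left(A,T \right)} = A^{2} + T = T + A^{2}$)
$\left(-321528 + 272315\right) + \sqrt{w{\left(298,65 \right)} + 291 \cdot 310} = \left(-321528 + 272315\right) + \sqrt{\left(65 + 298^{2}\right) + 291 \cdot 310} = -49213 + \sqrt{\left(65 + 88804\right) + 90210} = -49213 + \sqrt{88869 + 90210} = -49213 + \sqrt{179079}$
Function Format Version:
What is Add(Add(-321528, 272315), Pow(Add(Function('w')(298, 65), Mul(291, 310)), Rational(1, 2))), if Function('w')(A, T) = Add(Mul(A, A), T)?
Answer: Add(-49213, Pow(179079, Rational(1, 2))) ≈ -48790.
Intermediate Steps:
Function('w')(A, T) = Add(T, Pow(A, 2)) (Function('w')(A, T) = Add(Pow(A, 2), T) = Add(T, Pow(A, 2)))
Add(Add(-321528, 272315), Pow(Add(Function('w')(298, 65), Mul(291, 310)), Rational(1, 2))) = Add(Add(-321528, 272315), Pow(Add(Add(65, Pow(298, 2)), Mul(291, 310)), Rational(1, 2))) = Add(-49213, Pow(Add(Add(65, 88804), 90210), Rational(1, 2))) = Add(-49213, Pow(Add(88869, 90210), Rational(1, 2))) = Add(-49213, Pow(179079, Rational(1, 2)))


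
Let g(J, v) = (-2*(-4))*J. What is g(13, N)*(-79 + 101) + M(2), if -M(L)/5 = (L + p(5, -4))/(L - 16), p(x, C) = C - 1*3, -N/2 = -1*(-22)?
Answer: 32007/14 ≈ 2286.2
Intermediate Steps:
N = -44 (N = -(-2)*(-22) = -2*22 = -44)
p(x, C) = -3 + C (p(x, C) = C - 3 = -3 + C)
M(L) = -5*(-7 + L)/(-16 + L) (M(L) = -5*(L + (-3 - 4))/(L - 16) = -5*(L - 7)/(-16 + L) = -5*(-7 + L)/(-16 + L))
g(J, v) = 8*J
g(13, N)*(-79 + 101) + M(2) = (8*13)*(-79 + 101) + 5*(7 - 1*2)/(-16 + 2) = 104*22 + 5*(7 - 2)/(-14) = 2288 + 5*(-1/14)*5 = 2288 - 25/14 = 32007/14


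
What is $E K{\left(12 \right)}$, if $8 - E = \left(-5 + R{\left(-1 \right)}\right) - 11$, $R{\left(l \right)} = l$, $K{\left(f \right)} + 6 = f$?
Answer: $150$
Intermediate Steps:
$K{\left(f \right)} = -6 + f$
$E = 25$ ($E = 8 - \left(\left(-5 - 1\right) - 11\right) = 8 - \left(-6 - 11\right) = 8 - -17 = 8 + 17 = 25$)
$E K{\left(12 \right)} = 25 \left(-6 + 12\right) = 25 \cdot 6 = 150$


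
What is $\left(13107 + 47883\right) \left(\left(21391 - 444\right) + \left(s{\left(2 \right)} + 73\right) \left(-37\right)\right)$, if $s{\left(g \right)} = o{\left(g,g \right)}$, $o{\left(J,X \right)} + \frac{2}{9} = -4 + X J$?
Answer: $\frac{3339975040}{3} \approx 1.1133 \cdot 10^{9}$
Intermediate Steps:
$o{\left(J,X \right)} = - \frac{38}{9} + J X$ ($o{\left(J,X \right)} = - \frac{2}{9} + \left(-4 + X J\right) = - \frac{2}{9} + \left(-4 + J X\right) = - \frac{38}{9} + J X$)
$s{\left(g \right)} = - \frac{38}{9} + g^{2}$ ($s{\left(g \right)} = - \frac{38}{9} + g g = - \frac{38}{9} + g^{2}$)
$\left(13107 + 47883\right) \left(\left(21391 - 444\right) + \left(s{\left(2 \right)} + 73\right) \left(-37\right)\right) = \left(13107 + 47883\right) \left(\left(21391 - 444\right) + \left(\left(- \frac{38}{9} + 2^{2}\right) + 73\right) \left(-37\right)\right) = 60990 \left(20947 + \left(\left(- \frac{38}{9} + 4\right) + 73\right) \left(-37\right)\right) = 60990 \left(20947 + \left(- \frac{2}{9} + 73\right) \left(-37\right)\right) = 60990 \left(20947 + \frac{655}{9} \left(-37\right)\right) = 60990 \left(20947 - \frac{24235}{9}\right) = 60990 \cdot \frac{164288}{9} = \frac{3339975040}{3}$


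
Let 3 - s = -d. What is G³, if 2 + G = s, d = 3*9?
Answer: 21952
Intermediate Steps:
d = 27
s = 30 (s = 3 - (-1)*27 = 3 - 1*(-27) = 3 + 27 = 30)
G = 28 (G = -2 + 30 = 28)
G³ = 28³ = 21952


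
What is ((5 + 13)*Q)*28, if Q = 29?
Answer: 14616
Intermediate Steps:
((5 + 13)*Q)*28 = ((5 + 13)*29)*28 = (18*29)*28 = 522*28 = 14616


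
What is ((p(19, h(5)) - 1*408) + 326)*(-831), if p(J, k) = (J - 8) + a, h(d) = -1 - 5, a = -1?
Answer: 59832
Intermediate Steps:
h(d) = -6
p(J, k) = -9 + J (p(J, k) = (J - 8) - 1 = (-8 + J) - 1 = -9 + J)
((p(19, h(5)) - 1*408) + 326)*(-831) = (((-9 + 19) - 1*408) + 326)*(-831) = ((10 - 408) + 326)*(-831) = (-398 + 326)*(-831) = -72*(-831) = 59832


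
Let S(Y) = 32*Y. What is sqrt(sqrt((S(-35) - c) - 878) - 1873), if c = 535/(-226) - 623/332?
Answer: sqrt(-659038582372 + 18758*I*sqrt(701528181661))/18758 ≈ 0.51583 + 43.281*I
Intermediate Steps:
c = -159209/37516 (c = 535*(-1/226) - 623*1/332 = -535/226 - 623/332 = -159209/37516 ≈ -4.2438)
sqrt(sqrt((S(-35) - c) - 878) - 1873) = sqrt(sqrt((32*(-35) - 1*(-159209/37516)) - 878) - 1873) = sqrt(sqrt((-1120 + 159209/37516) - 878) - 1873) = sqrt(sqrt(-41858711/37516 - 878) - 1873) = sqrt(sqrt(-74797759/37516) - 1873) = sqrt(I*sqrt(701528181661)/18758 - 1873) = sqrt(-1873 + I*sqrt(701528181661)/18758)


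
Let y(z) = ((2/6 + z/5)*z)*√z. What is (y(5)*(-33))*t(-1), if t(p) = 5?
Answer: -1100*√5 ≈ -2459.7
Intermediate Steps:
y(z) = z^(3/2)*(⅓ + z/5) (y(z) = ((2*(⅙) + z*(⅕))*z)*√z = ((⅓ + z/5)*z)*√z = (z*(⅓ + z/5))*√z = z^(3/2)*(⅓ + z/5))
(y(5)*(-33))*t(-1) = ((5^(3/2)*(5 + 3*5)/15)*(-33))*5 = (((5*√5)*(5 + 15)/15)*(-33))*5 = (((1/15)*(5*√5)*20)*(-33))*5 = ((20*√5/3)*(-33))*5 = -220*√5*5 = -1100*√5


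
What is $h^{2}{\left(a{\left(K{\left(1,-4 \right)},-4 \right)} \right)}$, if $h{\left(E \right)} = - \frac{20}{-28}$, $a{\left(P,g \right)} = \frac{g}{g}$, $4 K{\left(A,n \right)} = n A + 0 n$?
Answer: $\frac{25}{49} \approx 0.5102$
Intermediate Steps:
$K{\left(A,n \right)} = \frac{A n}{4}$ ($K{\left(A,n \right)} = \frac{n A + 0 n}{4} = \frac{A n + 0}{4} = \frac{A n}{4}$)
$a{\left(P,g \right)} = 1$
$h{\left(E \right)} = \frac{5}{7}$ ($h{\left(E \right)} = \left(-20\right) \left(- \frac{1}{28}\right) = \frac{5}{7}$)
$h^{2}{\left(a{\left(K{\left(1,-4 \right)},-4 \right)} \right)} = \left(\frac{5}{7}\right)^{2} = \frac{25}{49}$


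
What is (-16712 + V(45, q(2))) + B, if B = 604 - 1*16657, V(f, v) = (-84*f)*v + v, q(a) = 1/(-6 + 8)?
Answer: -69309/2 ≈ -34655.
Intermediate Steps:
q(a) = ½ (q(a) = 1/2 = ½)
V(f, v) = v - 84*f*v (V(f, v) = -84*f*v + v = v - 84*f*v)
B = -16053 (B = 604 - 16657 = -16053)
(-16712 + V(45, q(2))) + B = (-16712 + (1 - 84*45)/2) - 16053 = (-16712 + (1 - 3780)/2) - 16053 = (-16712 + (½)*(-3779)) - 16053 = (-16712 - 3779/2) - 16053 = -37203/2 - 16053 = -69309/2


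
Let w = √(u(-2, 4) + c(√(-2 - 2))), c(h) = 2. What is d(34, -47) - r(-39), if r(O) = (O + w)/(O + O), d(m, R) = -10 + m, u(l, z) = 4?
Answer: 47/2 + √6/78 ≈ 23.531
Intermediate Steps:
w = √6 (w = √(4 + 2) = √6 ≈ 2.4495)
r(O) = (O + √6)/(2*O) (r(O) = (O + √6)/(O + O) = (O + √6)/((2*O)) = (O + √6)*(1/(2*O)) = (O + √6)/(2*O))
d(34, -47) - r(-39) = (-10 + 34) - (-39 + √6)/(2*(-39)) = 24 - (-1)*(-39 + √6)/(2*39) = 24 - (½ - √6/78) = 24 + (-½ + √6/78) = 47/2 + √6/78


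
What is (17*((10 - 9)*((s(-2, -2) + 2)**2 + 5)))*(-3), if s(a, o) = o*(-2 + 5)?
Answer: -1071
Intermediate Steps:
s(a, o) = 3*o (s(a, o) = o*3 = 3*o)
(17*((10 - 9)*((s(-2, -2) + 2)**2 + 5)))*(-3) = (17*((10 - 9)*((3*(-2) + 2)**2 + 5)))*(-3) = (17*(1*((-6 + 2)**2 + 5)))*(-3) = (17*(1*((-4)**2 + 5)))*(-3) = (17*(1*(16 + 5)))*(-3) = (17*(1*21))*(-3) = (17*21)*(-3) = 357*(-3) = -1071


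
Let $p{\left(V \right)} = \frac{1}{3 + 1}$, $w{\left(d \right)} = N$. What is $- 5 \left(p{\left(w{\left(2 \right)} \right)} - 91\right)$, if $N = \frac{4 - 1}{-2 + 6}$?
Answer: $\frac{1815}{4} \approx 453.75$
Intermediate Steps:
$N = \frac{3}{4} \approx 0.75$
$w{\left(d \right)} = \frac{3}{4}$
$p{\left(V \right)} = \frac{1}{4}$
$- 5 \left(p{\left(w{\left(2 \right)} \right)} - 91\right) = - 5 \left(\frac{1}{4} - 91\right) = \left(-5\right) \left(- \frac{363}{4}\right) = \frac{1815}{4}$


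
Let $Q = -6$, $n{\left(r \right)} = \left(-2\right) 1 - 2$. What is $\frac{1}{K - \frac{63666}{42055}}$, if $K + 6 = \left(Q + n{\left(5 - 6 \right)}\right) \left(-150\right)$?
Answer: $\frac{42055}{62766504} \approx 0.00067002$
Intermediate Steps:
$n{\left(r \right)} = -4$ ($n{\left(r \right)} = -2 - 2 = -4$)
$K = 1494$ ($K = -6 + \left(-6 - 4\right) \left(-150\right) = -6 - -1500 = -6 + 1500 = 1494$)
$\frac{1}{K - \frac{63666}{42055}} = \frac{1}{1494 - \frac{63666}{42055}} = \frac{1}{\frac{62766504}{42055}} = \frac{42055}{62766504}$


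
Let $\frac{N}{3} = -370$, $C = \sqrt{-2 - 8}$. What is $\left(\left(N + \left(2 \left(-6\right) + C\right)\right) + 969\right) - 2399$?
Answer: $-2552 + i \sqrt{10} \approx -2552.0 + 3.1623 i$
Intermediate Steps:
$C = i \sqrt{10}$ ($C = \sqrt{-10} = i \sqrt{10} \approx 3.1623 i$)
$N = -1110$ ($N = 3 \left(-370\right) = -1110$)
$\left(\left(N + \left(2 \left(-6\right) + C\right)\right) + 969\right) - 2399 = \left(\left(-1110 + \left(2 \left(-6\right) + i \sqrt{10}\right)\right) + 969\right) - 2399 = \left(\left(-1110 - \left(12 - i \sqrt{10}\right)\right) + 969\right) - 2399 = \left(\left(-1122 + i \sqrt{10}\right) + 969\right) - 2399 = \left(-153 + i \sqrt{10}\right) - 2399 = -2552 + i \sqrt{10}$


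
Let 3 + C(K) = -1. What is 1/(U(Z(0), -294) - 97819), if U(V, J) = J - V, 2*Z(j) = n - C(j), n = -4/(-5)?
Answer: -5/490577 ≈ -1.0192e-5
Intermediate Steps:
C(K) = -4 (C(K) = -3 - 1 = -4)
n = 4/5 (n = -4*(-1/5) = 4/5 ≈ 0.80000)
Z(j) = 12/5 (Z(j) = (4/5 - 1*(-4))/2 = (4/5 + 4)/2 = (1/2)*(24/5) = 12/5)
1/(U(Z(0), -294) - 97819) = 1/((-294 - 1*12/5) - 97819) = 1/((-294 - 12/5) - 97819) = 1/(-1482/5 - 97819) = 1/(-490577/5) = -5/490577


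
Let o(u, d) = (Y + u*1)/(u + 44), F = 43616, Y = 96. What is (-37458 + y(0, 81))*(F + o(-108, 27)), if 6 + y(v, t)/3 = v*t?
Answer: -6538240971/4 ≈ -1.6346e+9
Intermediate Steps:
y(v, t) = -18 + 3*t*v (y(v, t) = -18 + 3*(v*t) = -18 + 3*(t*v) = -18 + 3*t*v)
o(u, d) = (96 + u)/(44 + u) (o(u, d) = (96 + u*1)/(u + 44) = (96 + u)/(44 + u))
(-37458 + y(0, 81))*(F + o(-108, 27)) = (-37458 + (-18 + 3*81*0))*(43616 + (96 - 108)/(44 - 108)) = (-37458 + (-18 + 0))*(43616 - 12/(-64)) = (-37458 - 18)*(43616 - 1/64*(-12)) = -37476*(43616 + 3/16) = -37476*697859/16 = -6538240971/4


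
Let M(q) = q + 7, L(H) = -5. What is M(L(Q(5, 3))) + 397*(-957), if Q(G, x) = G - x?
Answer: -379927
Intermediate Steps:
M(q) = 7 + q
M(L(Q(5, 3))) + 397*(-957) = (7 - 5) + 397*(-957) = 2 - 379929 = -379927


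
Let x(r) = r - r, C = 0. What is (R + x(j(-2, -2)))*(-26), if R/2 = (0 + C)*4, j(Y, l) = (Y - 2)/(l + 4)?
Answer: 0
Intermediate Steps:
j(Y, l) = (-2 + Y)/(4 + l)
x(r) = 0
R = 0 (R = 2*((0 + 0)*4) = 2*(0*4) = 2*0 = 0)
(R + x(j(-2, -2)))*(-26) = (0 + 0)*(-26) = 0*(-26) = 0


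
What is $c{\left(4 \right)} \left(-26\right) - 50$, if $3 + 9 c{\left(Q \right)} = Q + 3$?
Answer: $- \frac{554}{9} \approx -61.556$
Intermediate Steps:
$c{\left(Q \right)} = \frac{Q}{9}$ ($c{\left(Q \right)} = - \frac{1}{3} + \frac{Q + 3}{9} = - \frac{1}{3} + \frac{3 + Q}{9} = - \frac{1}{3} + \left(\frac{1}{3} + \frac{Q}{9}\right) = \frac{Q}{9}$)
$c{\left(4 \right)} \left(-26\right) - 50 = \frac{1}{9} \cdot 4 \left(-26\right) - 50 = \frac{4}{9} \left(-26\right) - 50 = - \frac{104}{9} - 50 = - \frac{554}{9}$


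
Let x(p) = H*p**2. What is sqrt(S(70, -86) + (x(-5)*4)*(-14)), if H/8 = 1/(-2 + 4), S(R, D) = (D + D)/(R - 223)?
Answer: 2*I*sqrt(3640669)/51 ≈ 74.826*I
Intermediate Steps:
S(R, D) = 2*D/(-223 + R) (S(R, D) = (2*D)/(-223 + R) = 2*D/(-223 + R))
H = 4 (H = 8/(-2 + 4) = 8/2 = 8*(1/2) = 4)
x(p) = 4*p**2
sqrt(S(70, -86) + (x(-5)*4)*(-14)) = sqrt(2*(-86)/(-223 + 70) + ((4*(-5)**2)*4)*(-14)) = sqrt(2*(-86)/(-153) + ((4*25)*4)*(-14)) = sqrt(2*(-86)*(-1/153) + (100*4)*(-14)) = sqrt(172/153 + 400*(-14)) = sqrt(172/153 - 5600) = sqrt(-856628/153) = 2*I*sqrt(3640669)/51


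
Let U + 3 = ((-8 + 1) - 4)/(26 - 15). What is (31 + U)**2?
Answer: 729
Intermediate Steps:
U = -4 (U = -3 + ((-8 + 1) - 4)/(26 - 15) = -3 + (-7 - 4)/11 = -3 - 11*1/11 = -3 - 1 = -4)
(31 + U)**2 = (31 - 4)**2 = 27**2 = 729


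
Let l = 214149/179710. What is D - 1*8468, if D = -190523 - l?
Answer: -35760886759/179710 ≈ -1.9899e+5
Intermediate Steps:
l = 214149/179710 (l = 214149*(1/179710) = 214149/179710 ≈ 1.1916)
D = -34239102479/179710 (D = -190523 - 1*214149/179710 = -190523 - 214149/179710 = -34239102479/179710 ≈ -1.9052e+5)
D - 1*8468 = -34239102479/179710 - 1*8468 = -34239102479/179710 - 8468 = -35760886759/179710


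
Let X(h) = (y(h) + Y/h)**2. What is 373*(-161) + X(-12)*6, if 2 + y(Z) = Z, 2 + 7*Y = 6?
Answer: -8653741/147 ≈ -58869.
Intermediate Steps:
Y = 4/7 (Y = -2/7 + (1/7)*6 = -2/7 + 6/7 = 4/7 ≈ 0.57143)
y(Z) = -2 + Z
X(h) = (-2 + h + 4/(7*h))**2 (X(h) = ((-2 + h) + 4/(7*h))**2 = (-2 + h + 4/(7*h))**2)
373*(-161) + X(-12)*6 = 373*(-161) + ((1/49)*(4 + 7*(-12)*(-2 - 12))**2/(-12)**2)*6 = -60053 + ((1/49)*(1/144)*(4 + 7*(-12)*(-14))**2)*6 = -60053 + ((1/49)*(1/144)*(4 + 1176)**2)*6 = -60053 + ((1/49)*(1/144)*1180**2)*6 = -60053 + ((1/49)*(1/144)*1392400)*6 = -60053 + (87025/441)*6 = -60053 + 174050/147 = -8653741/147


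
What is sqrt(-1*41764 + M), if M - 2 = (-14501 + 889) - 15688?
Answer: I*sqrt(71062) ≈ 266.57*I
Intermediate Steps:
M = -29298 (M = 2 + ((-14501 + 889) - 15688) = 2 + (-13612 - 15688) = 2 - 29300 = -29298)
sqrt(-1*41764 + M) = sqrt(-1*41764 - 29298) = sqrt(-41764 - 29298) = sqrt(-71062) = I*sqrt(71062)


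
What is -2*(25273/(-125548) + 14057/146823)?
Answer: 1945829443/9216667002 ≈ 0.21112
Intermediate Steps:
-2*(25273/(-125548) + 14057/146823) = -2*(25273*(-1/125548) + 14057*(1/146823)) = -2*(-25273/125548 + 14057/146823) = -2*(-1945829443/18433334004) = 1945829443/9216667002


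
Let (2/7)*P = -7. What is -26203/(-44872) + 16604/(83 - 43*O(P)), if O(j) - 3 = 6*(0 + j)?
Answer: 909478513/281571800 ≈ 3.2300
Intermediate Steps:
P = -49/2 (P = (7/2)*(-7) = -49/2 ≈ -24.500)
O(j) = 3 + 6*j (O(j) = 3 + 6*(0 + j) = 3 + 6*j)
-26203/(-44872) + 16604/(83 - 43*O(P)) = -26203/(-44872) + 16604/(83 - 43*(3 + 6*(-49/2))) = -26203*(-1/44872) + 16604/(83 - 43*(3 - 147)) = 26203/44872 + 16604/(83 - 43*(-144)) = 26203/44872 + 16604/(83 + 6192) = 26203/44872 + 16604/6275 = 909478513/281571800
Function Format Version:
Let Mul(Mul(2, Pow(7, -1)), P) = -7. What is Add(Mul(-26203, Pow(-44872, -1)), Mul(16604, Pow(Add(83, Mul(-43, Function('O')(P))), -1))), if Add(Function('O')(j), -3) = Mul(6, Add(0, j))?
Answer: Rational(909478513, 281571800) ≈ 3.2300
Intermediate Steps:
P = Rational(-49, 2) (P = Mul(Rational(7, 2), -7) = Rational(-49, 2) ≈ -24.500)
Function('O')(j) = Add(3, Mul(6, j)) (Function('O')(j) = Add(3, Mul(6, Add(0, j))) = Add(3, Mul(6, j)))
Add(Mul(-26203, Pow(-44872, -1)), Mul(16604, Pow(Add(83, Mul(-43, Function('O')(P))), -1))) = Add(Mul(-26203, Pow(-44872, -1)), Mul(16604, Pow(Add(83, Mul(-43, Add(3, Mul(6, Rational(-49, 2))))), -1))) = Add(Mul(-26203, Rational(-1, 44872)), Mul(16604, Pow(Add(83, Mul(-43, Add(3, -147))), -1))) = Add(Rational(26203, 44872), Mul(16604, Pow(Add(83, Mul(-43, -144)), -1))) = Add(Rational(26203, 44872), Mul(16604, Pow(Add(83, 6192), -1))) = Add(Rational(26203, 44872), Mul(16604, Pow(6275, -1))) = Add(Rational(26203, 44872), Mul(16604, Rational(1, 6275))) = Add(Rational(26203, 44872), Rational(16604, 6275)) = Rational(909478513, 281571800)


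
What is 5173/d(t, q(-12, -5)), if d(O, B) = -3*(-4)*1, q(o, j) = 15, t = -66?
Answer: 5173/12 ≈ 431.08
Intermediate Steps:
d(O, B) = 12 (d(O, B) = 12*1 = 12)
5173/d(t, q(-12, -5)) = 5173/12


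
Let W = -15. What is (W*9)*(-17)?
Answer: 2295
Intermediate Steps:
(W*9)*(-17) = -15*9*(-17) = -135*(-17) = 2295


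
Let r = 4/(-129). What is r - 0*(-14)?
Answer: -4/129 ≈ -0.031008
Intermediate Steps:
r = -4/129 (r = 4*(-1/129) = -4/129 ≈ -0.031008)
r - 0*(-14) = -4/129 - 0*(-14) = -4/129 - 40*0 = -4/129 + 0 = -4/129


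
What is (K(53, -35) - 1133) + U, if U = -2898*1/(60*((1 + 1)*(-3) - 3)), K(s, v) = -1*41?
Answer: -35059/30 ≈ -1168.6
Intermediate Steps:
K(s, v) = -41
U = 161/30 (U = -2898*1/(60*(2*(-3) - 3)) = -2898*1/(60*(-6 - 3)) = -2898/((15*(-4*(-9)))*(-1)) = -2898/((15*36)*(-1)) = -2898/(540*(-1)) = -2898/(-540) = -2898*(-1/540) = 161/30 ≈ 5.3667)
(K(53, -35) - 1133) + U = (-41 - 1133) + 161/30 = -1174 + 161/30 = -35059/30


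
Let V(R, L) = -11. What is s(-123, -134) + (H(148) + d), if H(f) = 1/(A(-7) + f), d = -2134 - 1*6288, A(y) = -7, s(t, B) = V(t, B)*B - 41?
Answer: -985448/141 ≈ -6989.0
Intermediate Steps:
s(t, B) = -41 - 11*B (s(t, B) = -11*B - 41 = -41 - 11*B)
d = -8422 (d = -2134 - 6288 = -8422)
H(f) = 1/(-7 + f)
s(-123, -134) + (H(148) + d) = (-41 - 11*(-134)) + (1/(-7 + 148) - 8422) = (-41 + 1474) + (1/141 - 8422) = 1433 + (1/141 - 8422) = 1433 - 1187501/141 = -985448/141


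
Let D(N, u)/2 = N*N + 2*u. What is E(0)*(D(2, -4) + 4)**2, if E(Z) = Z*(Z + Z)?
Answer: 0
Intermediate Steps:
D(N, u) = 2*N**2 + 4*u (D(N, u) = 2*(N*N + 2*u) = 2*(N**2 + 2*u) = 2*N**2 + 4*u)
E(Z) = 2*Z**2 (E(Z) = Z*(2*Z) = 2*Z**2)
E(0)*(D(2, -4) + 4)**2 = (2*0**2)*((2*2**2 + 4*(-4)) + 4)**2 = (2*0)*((2*4 - 16) + 4)**2 = 0*((8 - 16) + 4)**2 = 0*(-8 + 4)**2 = 0*(-4)**2 = 0*16 = 0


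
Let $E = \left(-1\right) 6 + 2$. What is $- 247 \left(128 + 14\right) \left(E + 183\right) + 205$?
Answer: $-6278041$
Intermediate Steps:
$E = -4$ ($E = -6 + 2 = -4$)
$- 247 \left(128 + 14\right) \left(E + 183\right) + 205 = - 247 \left(128 + 14\right) \left(-4 + 183\right) + 205 = - 247 \cdot 142 \cdot 179 + 205 = \left(-247\right) 25418 + 205 = -6278246 + 205 = -6278041$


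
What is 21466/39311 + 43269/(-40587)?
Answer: -276569039/531838519 ≈ -0.52002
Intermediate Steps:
21466/39311 + 43269/(-40587) = 21466*(1/39311) + 43269*(-1/40587) = 21466/39311 - 14423/13529 = -276569039/531838519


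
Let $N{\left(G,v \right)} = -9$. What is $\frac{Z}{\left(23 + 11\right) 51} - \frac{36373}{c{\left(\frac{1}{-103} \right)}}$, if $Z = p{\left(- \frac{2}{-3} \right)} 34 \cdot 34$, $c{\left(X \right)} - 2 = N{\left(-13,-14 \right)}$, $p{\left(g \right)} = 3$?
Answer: $\frac{36387}{7} \approx 5198.1$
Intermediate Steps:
$c{\left(X \right)} = -7$ ($c{\left(X \right)} = 2 - 9 = -7$)
$Z = 3468$ ($Z = 3 \cdot 34 \cdot 34 = 102 \cdot 34 = 3468$)
$\frac{Z}{\left(23 + 11\right) 51} - \frac{36373}{c{\left(\frac{1}{-103} \right)}} = \frac{3468}{\left(23 + 11\right) 51} - \frac{36373}{-7} = \frac{3468}{34 \cdot 51} - - \frac{36373}{7} = \frac{3468}{1734} + \frac{36373}{7} = 3468 \cdot \frac{1}{1734} + \frac{36373}{7} = 2 + \frac{36373}{7} = \frac{36387}{7}$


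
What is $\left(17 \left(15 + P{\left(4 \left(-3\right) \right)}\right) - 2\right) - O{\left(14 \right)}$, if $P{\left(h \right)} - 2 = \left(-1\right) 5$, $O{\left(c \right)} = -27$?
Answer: $229$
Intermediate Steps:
$P{\left(h \right)} = -3$ ($P{\left(h \right)} = 2 - 5 = -3$)
$\left(17 \left(15 + P{\left(4 \left(-3\right) \right)}\right) - 2\right) - O{\left(14 \right)} = \left(17 \left(15 - 3\right) - 2\right) - -27 = \left(17 \cdot 12 - 2\right) + 27 = \left(204 - 2\right) + 27 = 202 + 27 = 229$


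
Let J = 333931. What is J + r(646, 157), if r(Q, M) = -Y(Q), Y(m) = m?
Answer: 333285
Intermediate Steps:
r(Q, M) = -Q
J + r(646, 157) = 333931 - 1*646 = 333931 - 646 = 333285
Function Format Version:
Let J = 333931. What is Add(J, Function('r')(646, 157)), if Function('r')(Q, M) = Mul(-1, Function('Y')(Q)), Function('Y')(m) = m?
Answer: 333285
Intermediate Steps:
Function('r')(Q, M) = Mul(-1, Q)
Add(J, Function('r')(646, 157)) = Add(333931, Mul(-1, 646)) = Add(333931, -646) = 333285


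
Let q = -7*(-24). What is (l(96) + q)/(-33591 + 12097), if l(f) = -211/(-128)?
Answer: -21715/2751232 ≈ -0.0078928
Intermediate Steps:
q = 168
l(f) = 211/128 (l(f) = -211*(-1/128) = 211/128)
(l(96) + q)/(-33591 + 12097) = (211/128 + 168)/(-33591 + 12097) = (21715/128)/(-21494) = (21715/128)*(-1/21494) = -21715/2751232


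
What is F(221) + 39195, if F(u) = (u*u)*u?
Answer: 10833056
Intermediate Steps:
F(u) = u**3 (F(u) = u**2*u = u**3)
F(221) + 39195 = 221**3 + 39195 = 10793861 + 39195 = 10833056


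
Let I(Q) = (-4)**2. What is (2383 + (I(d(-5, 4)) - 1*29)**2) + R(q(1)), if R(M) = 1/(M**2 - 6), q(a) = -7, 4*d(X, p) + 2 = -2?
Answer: 109737/43 ≈ 2552.0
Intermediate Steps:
d(X, p) = -1 (d(X, p) = -1/2 + (1/4)*(-2) = -1/2 - 1/2 = -1)
I(Q) = 16
R(M) = 1/(-6 + M**2)
(2383 + (I(d(-5, 4)) - 1*29)**2) + R(q(1)) = (2383 + (16 - 1*29)**2) + 1/(-6 + (-7)**2) = (2383 + (16 - 29)**2) + 1/(-6 + 49) = (2383 + (-13)**2) + 1/43 = (2383 + 169) + 1/43 = 2552 + 1/43 = 109737/43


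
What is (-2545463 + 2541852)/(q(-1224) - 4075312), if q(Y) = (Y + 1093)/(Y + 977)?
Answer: 891917/1006601933 ≈ 0.00088607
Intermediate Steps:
q(Y) = (1093 + Y)/(977 + Y)
(-2545463 + 2541852)/(q(-1224) - 4075312) = (-2545463 + 2541852)/((1093 - 1224)/(977 - 1224) - 4075312) = -3611/(-131/(-247) - 4075312) = -3611/(-1/247*(-131) - 4075312) = -3611/(131/247 - 4075312) = -3611/(-1006601933/247) = -3611*(-247/1006601933) = 891917/1006601933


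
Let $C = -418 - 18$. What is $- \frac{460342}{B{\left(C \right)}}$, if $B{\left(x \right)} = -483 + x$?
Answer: $\frac{460342}{919} \approx 500.92$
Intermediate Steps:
$C = -436$
$- \frac{460342}{B{\left(C \right)}} = - \frac{460342}{-483 - 436} = - \frac{460342}{-919} = \left(-460342\right) \left(- \frac{1}{919}\right) = \frac{460342}{919}$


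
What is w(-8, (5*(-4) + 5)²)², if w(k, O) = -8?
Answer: 64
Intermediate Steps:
w(-8, (5*(-4) + 5)²)² = (-8)² = 64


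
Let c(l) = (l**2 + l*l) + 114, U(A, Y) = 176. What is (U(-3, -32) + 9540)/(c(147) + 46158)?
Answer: 4858/44745 ≈ 0.10857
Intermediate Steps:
c(l) = 114 + 2*l**2 (c(l) = (l**2 + l**2) + 114 = 2*l**2 + 114 = 114 + 2*l**2)
(U(-3, -32) + 9540)/(c(147) + 46158) = (176 + 9540)/((114 + 2*147**2) + 46158) = 9716/((114 + 2*21609) + 46158) = 9716/((114 + 43218) + 46158) = 9716/(43332 + 46158) = 9716/89490 = 9716*(1/89490) = 4858/44745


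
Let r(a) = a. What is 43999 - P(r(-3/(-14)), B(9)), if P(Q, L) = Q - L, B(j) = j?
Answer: 616109/14 ≈ 44008.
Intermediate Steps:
43999 - P(r(-3/(-14)), B(9)) = 43999 - (-3/(-14) - 1*9) = 43999 - (-3*(-1/14) - 9) = 43999 - (3/14 - 9) = 43999 - 1*(-123/14) = 43999 + 123/14 = 616109/14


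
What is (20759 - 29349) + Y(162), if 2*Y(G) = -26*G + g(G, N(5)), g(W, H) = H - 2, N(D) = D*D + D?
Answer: -10682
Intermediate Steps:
N(D) = D + D**2 (N(D) = D**2 + D = D + D**2)
g(W, H) = -2 + H
Y(G) = 14 - 13*G (Y(G) = (-26*G + (-2 + 5*(1 + 5)))/2 = (-26*G + (-2 + 5*6))/2 = (-26*G + (-2 + 30))/2 = (-26*G + 28)/2 = (28 - 26*G)/2 = 14 - 13*G)
(20759 - 29349) + Y(162) = (20759 - 29349) + (14 - 13*162) = -8590 + (14 - 2106) = -8590 - 2092 = -10682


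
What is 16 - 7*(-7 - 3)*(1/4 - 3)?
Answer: -353/2 ≈ -176.50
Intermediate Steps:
16 - 7*(-7 - 3)*(1/4 - 3) = 16 - (-70)*(1*(¼) - 3) = 16 - (-70)*(¼ - 3) = 16 - (-70)*(-11)/4 = 16 - 7*55/2 = 16 - 385/2 = -353/2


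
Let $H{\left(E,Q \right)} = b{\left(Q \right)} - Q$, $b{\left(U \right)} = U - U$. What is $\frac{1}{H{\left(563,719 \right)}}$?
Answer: $- \frac{1}{719} \approx -0.0013908$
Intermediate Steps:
$b{\left(U \right)} = 0$
$H{\left(E,Q \right)} = - Q$ ($H{\left(E,Q \right)} = 0 - Q = - Q$)
$\frac{1}{H{\left(563,719 \right)}} = \frac{1}{\left(-1\right) 719} = \frac{1}{-719} = - \frac{1}{719}$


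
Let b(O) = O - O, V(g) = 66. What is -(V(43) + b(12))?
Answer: -66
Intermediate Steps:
b(O) = 0
-(V(43) + b(12)) = -(66 + 0) = -1*66 = -66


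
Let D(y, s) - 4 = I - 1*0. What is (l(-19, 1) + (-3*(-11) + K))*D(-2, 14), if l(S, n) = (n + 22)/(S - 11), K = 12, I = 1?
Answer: 1327/6 ≈ 221.17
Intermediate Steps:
D(y, s) = 5 (D(y, s) = 4 + (1 - 1*0) = 4 + (1 + 0) = 4 + 1 = 5)
l(S, n) = (22 + n)/(-11 + S)
(l(-19, 1) + (-3*(-11) + K))*D(-2, 14) = ((22 + 1)/(-11 - 19) + (-3*(-11) + 12))*5 = (23/(-30) + (33 + 12))*5 = (-1/30*23 + 45)*5 = (-23/30 + 45)*5 = (1327/30)*5 = 1327/6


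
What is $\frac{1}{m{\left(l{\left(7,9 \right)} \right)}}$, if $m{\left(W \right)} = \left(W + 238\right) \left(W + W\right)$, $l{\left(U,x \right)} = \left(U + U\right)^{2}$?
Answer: $\frac{1}{170128} \approx 5.8779 \cdot 10^{-6}$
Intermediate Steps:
$l{\left(U,x \right)} = 4 U^{2}$ ($l{\left(U,x \right)} = \left(2 U\right)^{2} = 4 U^{2}$)
$m{\left(W \right)} = 2 W \left(238 + W\right)$ ($m{\left(W \right)} = \left(238 + W\right) 2 W = 2 W \left(238 + W\right)$)
$\frac{1}{m{\left(l{\left(7,9 \right)} \right)}} = \frac{1}{2 \cdot 4 \cdot 7^{2} \left(238 + 4 \cdot 7^{2}\right)} = \frac{1}{2 \cdot 4 \cdot 49 \left(238 + 4 \cdot 49\right)} = \frac{1}{2 \cdot 196 \left(238 + 196\right)} = \frac{1}{2 \cdot 196 \cdot 434} = \frac{1}{170128}$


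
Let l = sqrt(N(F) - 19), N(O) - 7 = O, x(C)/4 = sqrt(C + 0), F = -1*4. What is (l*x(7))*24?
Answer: 384*I*sqrt(7) ≈ 1016.0*I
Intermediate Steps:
F = -4
x(C) = 4*sqrt(C) (x(C) = 4*sqrt(C + 0) = 4*sqrt(C))
N(O) = 7 + O
l = 4*I (l = sqrt((7 - 4) - 19) = sqrt(3 - 19) = sqrt(-16) = 4*I ≈ 4.0*I)
(l*x(7))*24 = ((4*I)*(4*sqrt(7)))*24 = (16*I*sqrt(7))*24 = 384*I*sqrt(7)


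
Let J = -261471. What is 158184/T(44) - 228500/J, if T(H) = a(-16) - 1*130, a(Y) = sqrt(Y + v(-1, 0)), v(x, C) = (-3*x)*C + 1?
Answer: 4*(-10332705916*I + 57125*sqrt(15))/(261471*(sqrt(15) + 130*I)) ≈ -1214.8 - 36.219*I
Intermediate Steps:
v(x, C) = 1 - 3*C*x (v(x, C) = -3*C*x + 1 = 1 - 3*C*x)
a(Y) = sqrt(1 + Y) (a(Y) = sqrt(Y + (1 - 3*0*(-1))) = sqrt(Y + (1 + 0)) = sqrt(Y + 1) = sqrt(1 + Y))
T(H) = -130 + I*sqrt(15) (T(H) = sqrt(1 - 16) - 1*130 = sqrt(-15) - 130 = I*sqrt(15) - 130 = -130 + I*sqrt(15))
158184/T(44) - 228500/J = 158184/(-130 + I*sqrt(15)) - 228500/(-261471) = 158184/(-130 + I*sqrt(15)) - 228500*(-1/261471) = 158184/(-130 + I*sqrt(15)) + 228500/261471 = 228500/261471 + 158184/(-130 + I*sqrt(15))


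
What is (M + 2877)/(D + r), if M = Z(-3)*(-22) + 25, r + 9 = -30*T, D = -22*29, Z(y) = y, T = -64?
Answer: 2968/1273 ≈ 2.3315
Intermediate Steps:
D = -638
r = 1911 (r = -9 - 30*(-64) = -9 + 1920 = 1911)
M = 91 (M = -3*(-22) + 25 = 66 + 25 = 91)
(M + 2877)/(D + r) = (91 + 2877)/(-638 + 1911) = 2968/1273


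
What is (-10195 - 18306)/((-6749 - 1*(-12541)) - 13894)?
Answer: 28501/8102 ≈ 3.5178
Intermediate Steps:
(-10195 - 18306)/((-6749 - 1*(-12541)) - 13894) = -28501/((-6749 + 12541) - 13894) = -28501/(5792 - 13894) = -28501/(-8102) = -28501*(-1/8102) = 28501/8102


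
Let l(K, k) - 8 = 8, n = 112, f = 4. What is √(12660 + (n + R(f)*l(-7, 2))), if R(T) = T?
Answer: 2*√3209 ≈ 113.30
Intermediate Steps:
l(K, k) = 16 (l(K, k) = 8 + 8 = 16)
√(12660 + (n + R(f)*l(-7, 2))) = √(12660 + (112 + 4*16)) = √(12660 + (112 + 64)) = √(12660 + 176) = √12836 = 2*√3209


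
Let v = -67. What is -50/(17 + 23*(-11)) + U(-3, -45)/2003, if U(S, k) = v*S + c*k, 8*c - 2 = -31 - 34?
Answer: 462437/945416 ≈ 0.48914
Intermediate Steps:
c = -63/8 (c = ¼ + (-31 - 34)/8 = ¼ + (⅛)*(-65) = ¼ - 65/8 = -63/8 ≈ -7.8750)
U(S, k) = -67*S - 63*k/8
-50/(17 + 23*(-11)) + U(-3, -45)/2003 = -50/(17 + 23*(-11)) + (-67*(-3) - 63/8*(-45))/2003 = -50/(17 - 253) + (201 + 2835/8)*(1/2003) = -50/(-236) + (4443/8)*(1/2003) = -50*(-1/236) + 4443/16024 = 25/118 + 4443/16024 = 462437/945416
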